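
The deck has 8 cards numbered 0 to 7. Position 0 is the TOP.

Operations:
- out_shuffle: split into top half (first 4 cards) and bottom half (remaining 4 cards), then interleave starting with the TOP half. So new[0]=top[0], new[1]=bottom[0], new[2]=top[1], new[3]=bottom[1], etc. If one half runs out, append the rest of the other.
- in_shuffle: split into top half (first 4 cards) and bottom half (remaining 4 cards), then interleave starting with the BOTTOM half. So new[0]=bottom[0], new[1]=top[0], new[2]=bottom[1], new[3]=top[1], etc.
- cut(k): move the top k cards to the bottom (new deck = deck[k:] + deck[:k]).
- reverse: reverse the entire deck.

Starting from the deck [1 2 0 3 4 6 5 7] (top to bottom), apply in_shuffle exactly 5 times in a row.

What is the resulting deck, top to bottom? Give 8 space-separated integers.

After op 1 (in_shuffle): [4 1 6 2 5 0 7 3]
After op 2 (in_shuffle): [5 4 0 1 7 6 3 2]
After op 3 (in_shuffle): [7 5 6 4 3 0 2 1]
After op 4 (in_shuffle): [3 7 0 5 2 6 1 4]
After op 5 (in_shuffle): [2 3 6 7 1 0 4 5]

Answer: 2 3 6 7 1 0 4 5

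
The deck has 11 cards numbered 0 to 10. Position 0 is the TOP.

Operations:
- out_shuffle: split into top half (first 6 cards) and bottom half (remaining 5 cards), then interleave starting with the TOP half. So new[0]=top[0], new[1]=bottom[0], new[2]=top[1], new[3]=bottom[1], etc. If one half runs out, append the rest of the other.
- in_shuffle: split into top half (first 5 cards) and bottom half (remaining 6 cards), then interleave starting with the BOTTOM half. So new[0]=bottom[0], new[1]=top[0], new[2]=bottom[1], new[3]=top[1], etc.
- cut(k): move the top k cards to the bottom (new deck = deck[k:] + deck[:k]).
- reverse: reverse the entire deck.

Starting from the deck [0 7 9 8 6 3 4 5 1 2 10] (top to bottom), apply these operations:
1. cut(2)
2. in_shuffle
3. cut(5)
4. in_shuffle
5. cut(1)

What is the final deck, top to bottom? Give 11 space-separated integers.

Answer: 6 5 10 9 3 1 0 8 4 2 7

Derivation:
After op 1 (cut(2)): [9 8 6 3 4 5 1 2 10 0 7]
After op 2 (in_shuffle): [5 9 1 8 2 6 10 3 0 4 7]
After op 3 (cut(5)): [6 10 3 0 4 7 5 9 1 8 2]
After op 4 (in_shuffle): [7 6 5 10 9 3 1 0 8 4 2]
After op 5 (cut(1)): [6 5 10 9 3 1 0 8 4 2 7]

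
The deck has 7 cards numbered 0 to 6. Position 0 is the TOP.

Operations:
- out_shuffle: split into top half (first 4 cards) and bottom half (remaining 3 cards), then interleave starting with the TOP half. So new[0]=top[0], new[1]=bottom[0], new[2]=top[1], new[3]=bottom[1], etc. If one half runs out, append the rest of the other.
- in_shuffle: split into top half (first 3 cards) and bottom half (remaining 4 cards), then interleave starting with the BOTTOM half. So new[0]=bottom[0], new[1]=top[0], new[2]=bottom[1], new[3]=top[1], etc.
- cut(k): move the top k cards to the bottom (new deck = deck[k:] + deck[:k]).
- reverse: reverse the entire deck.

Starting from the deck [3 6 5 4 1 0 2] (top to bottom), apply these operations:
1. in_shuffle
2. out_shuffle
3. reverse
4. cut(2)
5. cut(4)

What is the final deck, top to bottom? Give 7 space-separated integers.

Answer: 4 6 2 1 5 3 0

Derivation:
After op 1 (in_shuffle): [4 3 1 6 0 5 2]
After op 2 (out_shuffle): [4 0 3 5 1 2 6]
After op 3 (reverse): [6 2 1 5 3 0 4]
After op 4 (cut(2)): [1 5 3 0 4 6 2]
After op 5 (cut(4)): [4 6 2 1 5 3 0]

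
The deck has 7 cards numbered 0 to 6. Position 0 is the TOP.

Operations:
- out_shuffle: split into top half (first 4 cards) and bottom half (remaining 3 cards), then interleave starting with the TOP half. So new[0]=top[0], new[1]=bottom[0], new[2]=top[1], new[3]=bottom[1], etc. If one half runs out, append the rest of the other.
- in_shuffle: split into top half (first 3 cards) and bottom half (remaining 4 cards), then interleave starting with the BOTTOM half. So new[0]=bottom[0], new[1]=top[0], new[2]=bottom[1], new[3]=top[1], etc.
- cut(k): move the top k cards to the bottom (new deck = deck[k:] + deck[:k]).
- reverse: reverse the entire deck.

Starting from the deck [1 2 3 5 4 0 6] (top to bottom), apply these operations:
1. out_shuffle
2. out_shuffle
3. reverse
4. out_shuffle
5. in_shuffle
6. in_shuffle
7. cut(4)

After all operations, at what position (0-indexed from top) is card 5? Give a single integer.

Answer: 0

Derivation:
After op 1 (out_shuffle): [1 4 2 0 3 6 5]
After op 2 (out_shuffle): [1 3 4 6 2 5 0]
After op 3 (reverse): [0 5 2 6 4 3 1]
After op 4 (out_shuffle): [0 4 5 3 2 1 6]
After op 5 (in_shuffle): [3 0 2 4 1 5 6]
After op 6 (in_shuffle): [4 3 1 0 5 2 6]
After op 7 (cut(4)): [5 2 6 4 3 1 0]
Card 5 is at position 0.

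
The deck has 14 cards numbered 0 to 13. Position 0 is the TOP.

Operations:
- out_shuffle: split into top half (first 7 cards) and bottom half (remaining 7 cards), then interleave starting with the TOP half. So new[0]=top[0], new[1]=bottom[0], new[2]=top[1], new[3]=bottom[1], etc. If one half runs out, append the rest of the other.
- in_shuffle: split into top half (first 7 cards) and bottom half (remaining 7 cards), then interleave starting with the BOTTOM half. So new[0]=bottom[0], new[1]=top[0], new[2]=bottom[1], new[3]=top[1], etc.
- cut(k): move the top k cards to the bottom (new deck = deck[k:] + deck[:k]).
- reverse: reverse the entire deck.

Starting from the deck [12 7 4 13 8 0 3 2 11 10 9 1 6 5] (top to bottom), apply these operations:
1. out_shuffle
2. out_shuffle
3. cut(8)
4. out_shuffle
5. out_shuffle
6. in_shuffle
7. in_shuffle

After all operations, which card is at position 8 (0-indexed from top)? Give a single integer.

Answer: 1

Derivation:
After op 1 (out_shuffle): [12 2 7 11 4 10 13 9 8 1 0 6 3 5]
After op 2 (out_shuffle): [12 9 2 8 7 1 11 0 4 6 10 3 13 5]
After op 3 (cut(8)): [4 6 10 3 13 5 12 9 2 8 7 1 11 0]
After op 4 (out_shuffle): [4 9 6 2 10 8 3 7 13 1 5 11 12 0]
After op 5 (out_shuffle): [4 7 9 13 6 1 2 5 10 11 8 12 3 0]
After op 6 (in_shuffle): [5 4 10 7 11 9 8 13 12 6 3 1 0 2]
After op 7 (in_shuffle): [13 5 12 4 6 10 3 7 1 11 0 9 2 8]
Position 8: card 1.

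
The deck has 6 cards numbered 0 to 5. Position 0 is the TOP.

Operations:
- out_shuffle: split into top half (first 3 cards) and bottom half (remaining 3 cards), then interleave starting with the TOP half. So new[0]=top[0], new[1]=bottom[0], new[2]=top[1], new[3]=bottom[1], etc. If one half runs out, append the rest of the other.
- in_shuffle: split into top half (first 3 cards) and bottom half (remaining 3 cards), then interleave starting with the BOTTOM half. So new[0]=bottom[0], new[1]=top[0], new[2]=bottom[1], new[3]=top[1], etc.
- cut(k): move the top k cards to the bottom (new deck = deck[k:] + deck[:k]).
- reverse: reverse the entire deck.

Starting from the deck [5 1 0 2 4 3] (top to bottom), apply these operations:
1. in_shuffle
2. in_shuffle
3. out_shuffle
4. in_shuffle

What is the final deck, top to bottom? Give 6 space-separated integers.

After op 1 (in_shuffle): [2 5 4 1 3 0]
After op 2 (in_shuffle): [1 2 3 5 0 4]
After op 3 (out_shuffle): [1 5 2 0 3 4]
After op 4 (in_shuffle): [0 1 3 5 4 2]

Answer: 0 1 3 5 4 2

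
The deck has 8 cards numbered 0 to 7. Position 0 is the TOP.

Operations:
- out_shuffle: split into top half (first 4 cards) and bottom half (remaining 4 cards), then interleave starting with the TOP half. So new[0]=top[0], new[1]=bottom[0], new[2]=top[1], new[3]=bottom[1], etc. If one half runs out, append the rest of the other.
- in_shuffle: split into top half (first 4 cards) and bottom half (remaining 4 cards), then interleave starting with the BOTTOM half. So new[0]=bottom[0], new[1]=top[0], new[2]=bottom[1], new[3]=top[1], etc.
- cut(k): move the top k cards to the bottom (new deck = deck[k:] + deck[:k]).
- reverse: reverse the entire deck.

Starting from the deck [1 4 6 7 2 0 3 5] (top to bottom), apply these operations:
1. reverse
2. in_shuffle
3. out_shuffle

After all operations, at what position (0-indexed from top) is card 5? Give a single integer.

After op 1 (reverse): [5 3 0 2 7 6 4 1]
After op 2 (in_shuffle): [7 5 6 3 4 0 1 2]
After op 3 (out_shuffle): [7 4 5 0 6 1 3 2]
Card 5 is at position 2.

Answer: 2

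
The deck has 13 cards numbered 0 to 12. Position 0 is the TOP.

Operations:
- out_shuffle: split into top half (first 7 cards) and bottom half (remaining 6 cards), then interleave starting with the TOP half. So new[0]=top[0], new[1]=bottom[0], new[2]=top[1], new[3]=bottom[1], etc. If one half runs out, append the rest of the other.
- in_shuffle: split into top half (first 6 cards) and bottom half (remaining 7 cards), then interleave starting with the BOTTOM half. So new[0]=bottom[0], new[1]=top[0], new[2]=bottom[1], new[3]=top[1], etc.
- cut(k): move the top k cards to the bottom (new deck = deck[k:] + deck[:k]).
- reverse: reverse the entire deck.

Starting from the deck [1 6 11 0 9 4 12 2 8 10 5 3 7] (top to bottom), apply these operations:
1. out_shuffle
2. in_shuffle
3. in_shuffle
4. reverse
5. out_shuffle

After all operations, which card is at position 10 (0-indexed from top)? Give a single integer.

Answer: 2

Derivation:
After op 1 (out_shuffle): [1 2 6 8 11 10 0 5 9 3 4 7 12]
After op 2 (in_shuffle): [0 1 5 2 9 6 3 8 4 11 7 10 12]
After op 3 (in_shuffle): [3 0 8 1 4 5 11 2 7 9 10 6 12]
After op 4 (reverse): [12 6 10 9 7 2 11 5 4 1 8 0 3]
After op 5 (out_shuffle): [12 5 6 4 10 1 9 8 7 0 2 3 11]
Position 10: card 2.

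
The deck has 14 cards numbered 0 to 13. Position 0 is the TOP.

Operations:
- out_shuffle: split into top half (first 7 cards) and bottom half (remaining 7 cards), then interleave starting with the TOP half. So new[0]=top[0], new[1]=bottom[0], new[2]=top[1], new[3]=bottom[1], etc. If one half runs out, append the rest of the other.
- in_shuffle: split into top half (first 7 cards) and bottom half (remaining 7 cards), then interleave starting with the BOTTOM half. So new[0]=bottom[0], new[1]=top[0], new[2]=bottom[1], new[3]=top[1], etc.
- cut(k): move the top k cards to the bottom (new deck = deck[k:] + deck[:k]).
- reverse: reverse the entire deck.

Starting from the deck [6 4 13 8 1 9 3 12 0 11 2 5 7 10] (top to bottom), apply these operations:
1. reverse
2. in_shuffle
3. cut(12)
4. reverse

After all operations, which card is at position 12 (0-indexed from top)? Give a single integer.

After op 1 (reverse): [10 7 5 2 11 0 12 3 9 1 8 13 4 6]
After op 2 (in_shuffle): [3 10 9 7 1 5 8 2 13 11 4 0 6 12]
After op 3 (cut(12)): [6 12 3 10 9 7 1 5 8 2 13 11 4 0]
After op 4 (reverse): [0 4 11 13 2 8 5 1 7 9 10 3 12 6]
Position 12: card 12.

Answer: 12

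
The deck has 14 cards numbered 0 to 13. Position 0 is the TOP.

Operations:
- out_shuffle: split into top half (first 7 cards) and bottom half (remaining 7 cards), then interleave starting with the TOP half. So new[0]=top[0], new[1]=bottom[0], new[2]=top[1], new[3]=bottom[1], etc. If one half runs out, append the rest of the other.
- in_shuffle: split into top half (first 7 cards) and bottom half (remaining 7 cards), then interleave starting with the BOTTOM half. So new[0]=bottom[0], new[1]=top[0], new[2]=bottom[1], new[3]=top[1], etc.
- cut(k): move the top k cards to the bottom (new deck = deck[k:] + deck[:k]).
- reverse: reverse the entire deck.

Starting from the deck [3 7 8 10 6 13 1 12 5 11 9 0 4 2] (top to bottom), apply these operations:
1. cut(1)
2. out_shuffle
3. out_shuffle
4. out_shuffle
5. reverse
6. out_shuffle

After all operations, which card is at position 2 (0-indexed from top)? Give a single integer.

Answer: 11

Derivation:
After op 1 (cut(1)): [7 8 10 6 13 1 12 5 11 9 0 4 2 3]
After op 2 (out_shuffle): [7 5 8 11 10 9 6 0 13 4 1 2 12 3]
After op 3 (out_shuffle): [7 0 5 13 8 4 11 1 10 2 9 12 6 3]
After op 4 (out_shuffle): [7 1 0 10 5 2 13 9 8 12 4 6 11 3]
After op 5 (reverse): [3 11 6 4 12 8 9 13 2 5 10 0 1 7]
After op 6 (out_shuffle): [3 13 11 2 6 5 4 10 12 0 8 1 9 7]
Position 2: card 11.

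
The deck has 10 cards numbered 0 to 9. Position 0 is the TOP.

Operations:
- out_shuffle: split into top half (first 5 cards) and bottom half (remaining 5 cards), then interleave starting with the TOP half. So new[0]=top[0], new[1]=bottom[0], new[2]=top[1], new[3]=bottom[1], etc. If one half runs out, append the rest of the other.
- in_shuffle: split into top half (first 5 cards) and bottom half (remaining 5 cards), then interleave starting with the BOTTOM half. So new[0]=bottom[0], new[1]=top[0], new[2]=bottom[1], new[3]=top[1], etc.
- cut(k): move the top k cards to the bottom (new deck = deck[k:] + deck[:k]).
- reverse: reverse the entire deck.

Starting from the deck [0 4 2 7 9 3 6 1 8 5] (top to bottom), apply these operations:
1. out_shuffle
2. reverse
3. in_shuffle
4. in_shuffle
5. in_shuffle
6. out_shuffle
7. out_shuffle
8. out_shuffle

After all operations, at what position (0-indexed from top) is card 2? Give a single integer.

Answer: 6

Derivation:
After op 1 (out_shuffle): [0 3 4 6 2 1 7 8 9 5]
After op 2 (reverse): [5 9 8 7 1 2 6 4 3 0]
After op 3 (in_shuffle): [2 5 6 9 4 8 3 7 0 1]
After op 4 (in_shuffle): [8 2 3 5 7 6 0 9 1 4]
After op 5 (in_shuffle): [6 8 0 2 9 3 1 5 4 7]
After op 6 (out_shuffle): [6 3 8 1 0 5 2 4 9 7]
After op 7 (out_shuffle): [6 5 3 2 8 4 1 9 0 7]
After op 8 (out_shuffle): [6 4 5 1 3 9 2 0 8 7]
Card 2 is at position 6.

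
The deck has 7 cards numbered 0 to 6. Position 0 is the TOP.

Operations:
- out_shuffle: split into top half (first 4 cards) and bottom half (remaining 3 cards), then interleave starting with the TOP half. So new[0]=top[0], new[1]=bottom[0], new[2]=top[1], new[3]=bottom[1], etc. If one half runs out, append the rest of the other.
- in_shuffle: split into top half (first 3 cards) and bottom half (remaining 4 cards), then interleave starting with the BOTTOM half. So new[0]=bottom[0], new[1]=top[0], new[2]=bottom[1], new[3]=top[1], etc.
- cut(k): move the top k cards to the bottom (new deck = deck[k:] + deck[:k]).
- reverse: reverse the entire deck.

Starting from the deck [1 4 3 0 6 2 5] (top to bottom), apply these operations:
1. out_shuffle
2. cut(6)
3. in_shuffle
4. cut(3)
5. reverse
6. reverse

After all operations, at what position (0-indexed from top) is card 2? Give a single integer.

After op 1 (out_shuffle): [1 6 4 2 3 5 0]
After op 2 (cut(6)): [0 1 6 4 2 3 5]
After op 3 (in_shuffle): [4 0 2 1 3 6 5]
After op 4 (cut(3)): [1 3 6 5 4 0 2]
After op 5 (reverse): [2 0 4 5 6 3 1]
After op 6 (reverse): [1 3 6 5 4 0 2]
Card 2 is at position 6.

Answer: 6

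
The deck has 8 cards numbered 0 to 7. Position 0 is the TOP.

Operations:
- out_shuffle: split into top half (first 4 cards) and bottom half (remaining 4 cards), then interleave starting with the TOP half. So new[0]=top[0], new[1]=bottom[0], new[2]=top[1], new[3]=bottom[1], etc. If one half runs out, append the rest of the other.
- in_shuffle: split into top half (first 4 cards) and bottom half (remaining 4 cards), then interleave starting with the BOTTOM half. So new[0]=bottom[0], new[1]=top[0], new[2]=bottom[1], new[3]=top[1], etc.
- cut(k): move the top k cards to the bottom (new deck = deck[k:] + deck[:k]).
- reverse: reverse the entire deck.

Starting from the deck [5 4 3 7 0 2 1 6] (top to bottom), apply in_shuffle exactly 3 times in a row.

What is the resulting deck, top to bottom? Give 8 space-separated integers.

After op 1 (in_shuffle): [0 5 2 4 1 3 6 7]
After op 2 (in_shuffle): [1 0 3 5 6 2 7 4]
After op 3 (in_shuffle): [6 1 2 0 7 3 4 5]

Answer: 6 1 2 0 7 3 4 5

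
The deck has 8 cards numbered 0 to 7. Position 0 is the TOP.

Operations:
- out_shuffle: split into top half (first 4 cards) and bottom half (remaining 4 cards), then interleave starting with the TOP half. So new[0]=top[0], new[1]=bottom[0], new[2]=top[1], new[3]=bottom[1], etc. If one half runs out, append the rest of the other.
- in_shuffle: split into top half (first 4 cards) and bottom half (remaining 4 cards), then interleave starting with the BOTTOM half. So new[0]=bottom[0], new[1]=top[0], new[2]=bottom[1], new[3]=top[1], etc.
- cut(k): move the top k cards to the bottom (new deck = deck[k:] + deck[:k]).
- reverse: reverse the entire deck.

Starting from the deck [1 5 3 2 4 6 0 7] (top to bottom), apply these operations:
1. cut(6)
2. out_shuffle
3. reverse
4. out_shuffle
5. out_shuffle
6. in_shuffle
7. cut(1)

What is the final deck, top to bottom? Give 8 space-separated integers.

After op 1 (cut(6)): [0 7 1 5 3 2 4 6]
After op 2 (out_shuffle): [0 3 7 2 1 4 5 6]
After op 3 (reverse): [6 5 4 1 2 7 3 0]
After op 4 (out_shuffle): [6 2 5 7 4 3 1 0]
After op 5 (out_shuffle): [6 4 2 3 5 1 7 0]
After op 6 (in_shuffle): [5 6 1 4 7 2 0 3]
After op 7 (cut(1)): [6 1 4 7 2 0 3 5]

Answer: 6 1 4 7 2 0 3 5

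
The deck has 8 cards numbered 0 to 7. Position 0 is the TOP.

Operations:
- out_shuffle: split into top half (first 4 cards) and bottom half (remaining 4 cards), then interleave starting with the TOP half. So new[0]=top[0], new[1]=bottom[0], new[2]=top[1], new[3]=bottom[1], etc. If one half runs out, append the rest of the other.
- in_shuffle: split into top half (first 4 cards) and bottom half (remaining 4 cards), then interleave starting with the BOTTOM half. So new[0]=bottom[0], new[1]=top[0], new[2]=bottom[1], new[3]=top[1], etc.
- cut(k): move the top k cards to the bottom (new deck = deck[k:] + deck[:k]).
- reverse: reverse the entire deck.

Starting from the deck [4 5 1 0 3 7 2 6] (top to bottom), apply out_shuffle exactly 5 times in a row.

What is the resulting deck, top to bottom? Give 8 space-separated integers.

After op 1 (out_shuffle): [4 3 5 7 1 2 0 6]
After op 2 (out_shuffle): [4 1 3 2 5 0 7 6]
After op 3 (out_shuffle): [4 5 1 0 3 7 2 6]
After op 4 (out_shuffle): [4 3 5 7 1 2 0 6]
After op 5 (out_shuffle): [4 1 3 2 5 0 7 6]

Answer: 4 1 3 2 5 0 7 6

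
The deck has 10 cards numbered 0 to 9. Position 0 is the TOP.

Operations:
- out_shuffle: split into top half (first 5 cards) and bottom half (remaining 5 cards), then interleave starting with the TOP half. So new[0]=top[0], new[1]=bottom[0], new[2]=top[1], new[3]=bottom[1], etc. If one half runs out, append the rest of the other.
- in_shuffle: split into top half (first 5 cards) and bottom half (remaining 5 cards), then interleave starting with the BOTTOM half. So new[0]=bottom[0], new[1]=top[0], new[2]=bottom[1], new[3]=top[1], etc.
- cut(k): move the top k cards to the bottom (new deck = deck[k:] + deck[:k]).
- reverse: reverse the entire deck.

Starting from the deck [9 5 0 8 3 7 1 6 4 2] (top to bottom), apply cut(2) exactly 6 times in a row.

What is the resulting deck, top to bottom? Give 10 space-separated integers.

After op 1 (cut(2)): [0 8 3 7 1 6 4 2 9 5]
After op 2 (cut(2)): [3 7 1 6 4 2 9 5 0 8]
After op 3 (cut(2)): [1 6 4 2 9 5 0 8 3 7]
After op 4 (cut(2)): [4 2 9 5 0 8 3 7 1 6]
After op 5 (cut(2)): [9 5 0 8 3 7 1 6 4 2]
After op 6 (cut(2)): [0 8 3 7 1 6 4 2 9 5]

Answer: 0 8 3 7 1 6 4 2 9 5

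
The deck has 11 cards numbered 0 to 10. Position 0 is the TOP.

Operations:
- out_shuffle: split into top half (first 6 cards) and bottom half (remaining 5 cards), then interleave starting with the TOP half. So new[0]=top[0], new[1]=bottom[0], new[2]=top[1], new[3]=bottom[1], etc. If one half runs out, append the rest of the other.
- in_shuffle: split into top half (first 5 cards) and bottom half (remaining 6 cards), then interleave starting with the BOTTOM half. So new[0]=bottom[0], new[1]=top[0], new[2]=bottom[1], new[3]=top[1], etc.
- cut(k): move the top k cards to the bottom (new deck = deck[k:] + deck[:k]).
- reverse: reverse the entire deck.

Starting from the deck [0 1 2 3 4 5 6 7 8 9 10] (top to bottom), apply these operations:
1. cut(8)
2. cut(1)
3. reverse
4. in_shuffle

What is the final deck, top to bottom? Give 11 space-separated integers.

Answer: 3 8 2 7 1 6 0 5 10 4 9

Derivation:
After op 1 (cut(8)): [8 9 10 0 1 2 3 4 5 6 7]
After op 2 (cut(1)): [9 10 0 1 2 3 4 5 6 7 8]
After op 3 (reverse): [8 7 6 5 4 3 2 1 0 10 9]
After op 4 (in_shuffle): [3 8 2 7 1 6 0 5 10 4 9]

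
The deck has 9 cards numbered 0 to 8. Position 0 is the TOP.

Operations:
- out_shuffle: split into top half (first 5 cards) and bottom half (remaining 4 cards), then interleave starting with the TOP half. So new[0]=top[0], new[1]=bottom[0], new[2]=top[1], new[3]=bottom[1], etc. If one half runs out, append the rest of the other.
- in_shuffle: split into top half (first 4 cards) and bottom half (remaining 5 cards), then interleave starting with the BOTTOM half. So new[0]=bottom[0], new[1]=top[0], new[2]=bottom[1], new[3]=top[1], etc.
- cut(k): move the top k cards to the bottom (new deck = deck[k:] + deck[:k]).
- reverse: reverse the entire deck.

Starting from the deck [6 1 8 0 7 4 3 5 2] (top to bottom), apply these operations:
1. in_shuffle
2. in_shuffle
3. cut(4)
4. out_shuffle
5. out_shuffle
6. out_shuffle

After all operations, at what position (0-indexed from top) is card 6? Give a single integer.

Answer: 1

Derivation:
After op 1 (in_shuffle): [7 6 4 1 3 8 5 0 2]
After op 2 (in_shuffle): [3 7 8 6 5 4 0 1 2]
After op 3 (cut(4)): [5 4 0 1 2 3 7 8 6]
After op 4 (out_shuffle): [5 3 4 7 0 8 1 6 2]
After op 5 (out_shuffle): [5 8 3 1 4 6 7 2 0]
After op 6 (out_shuffle): [5 6 8 7 3 2 1 0 4]
Card 6 is at position 1.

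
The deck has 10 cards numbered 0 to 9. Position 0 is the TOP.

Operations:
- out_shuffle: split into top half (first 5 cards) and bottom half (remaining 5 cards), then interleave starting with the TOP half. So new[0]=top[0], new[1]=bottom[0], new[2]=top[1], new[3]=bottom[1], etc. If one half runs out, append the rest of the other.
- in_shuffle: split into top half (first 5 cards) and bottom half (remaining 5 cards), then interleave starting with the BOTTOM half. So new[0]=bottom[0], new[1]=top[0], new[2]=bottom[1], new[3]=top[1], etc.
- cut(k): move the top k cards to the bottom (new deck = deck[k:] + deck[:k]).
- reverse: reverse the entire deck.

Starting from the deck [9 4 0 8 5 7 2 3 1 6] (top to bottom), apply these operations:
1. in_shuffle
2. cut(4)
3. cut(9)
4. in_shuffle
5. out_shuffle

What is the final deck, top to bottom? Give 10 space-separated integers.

Answer: 6 0 4 9 5 1 3 2 7 8

Derivation:
After op 1 (in_shuffle): [7 9 2 4 3 0 1 8 6 5]
After op 2 (cut(4)): [3 0 1 8 6 5 7 9 2 4]
After op 3 (cut(9)): [4 3 0 1 8 6 5 7 9 2]
After op 4 (in_shuffle): [6 4 5 3 7 0 9 1 2 8]
After op 5 (out_shuffle): [6 0 4 9 5 1 3 2 7 8]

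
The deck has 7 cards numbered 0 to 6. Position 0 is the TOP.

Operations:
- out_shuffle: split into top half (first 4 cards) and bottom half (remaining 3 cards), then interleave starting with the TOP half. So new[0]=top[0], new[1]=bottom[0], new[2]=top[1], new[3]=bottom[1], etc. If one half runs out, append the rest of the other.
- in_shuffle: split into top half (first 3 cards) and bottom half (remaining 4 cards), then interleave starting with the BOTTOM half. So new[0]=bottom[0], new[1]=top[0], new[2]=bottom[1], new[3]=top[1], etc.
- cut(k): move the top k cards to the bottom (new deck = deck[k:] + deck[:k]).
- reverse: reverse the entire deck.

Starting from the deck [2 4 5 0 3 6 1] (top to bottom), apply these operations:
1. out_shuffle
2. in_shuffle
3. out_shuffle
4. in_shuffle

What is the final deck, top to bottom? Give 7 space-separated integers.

Answer: 4 6 5 1 0 2 3

Derivation:
After op 1 (out_shuffle): [2 3 4 6 5 1 0]
After op 2 (in_shuffle): [6 2 5 3 1 4 0]
After op 3 (out_shuffle): [6 1 2 4 5 0 3]
After op 4 (in_shuffle): [4 6 5 1 0 2 3]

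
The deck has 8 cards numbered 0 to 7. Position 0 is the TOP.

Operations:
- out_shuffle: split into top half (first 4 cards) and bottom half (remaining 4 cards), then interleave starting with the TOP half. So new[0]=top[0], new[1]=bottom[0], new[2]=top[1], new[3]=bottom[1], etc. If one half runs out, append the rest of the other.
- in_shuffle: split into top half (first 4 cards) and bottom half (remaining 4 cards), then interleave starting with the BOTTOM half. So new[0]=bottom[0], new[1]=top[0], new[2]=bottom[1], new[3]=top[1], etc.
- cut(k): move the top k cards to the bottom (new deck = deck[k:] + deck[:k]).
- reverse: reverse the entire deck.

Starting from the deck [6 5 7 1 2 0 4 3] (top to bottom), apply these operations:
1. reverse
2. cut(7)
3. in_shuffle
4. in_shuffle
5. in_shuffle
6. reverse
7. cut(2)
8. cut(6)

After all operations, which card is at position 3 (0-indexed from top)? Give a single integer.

After op 1 (reverse): [3 4 0 2 1 7 5 6]
After op 2 (cut(7)): [6 3 4 0 2 1 7 5]
After op 3 (in_shuffle): [2 6 1 3 7 4 5 0]
After op 4 (in_shuffle): [7 2 4 6 5 1 0 3]
After op 5 (in_shuffle): [5 7 1 2 0 4 3 6]
After op 6 (reverse): [6 3 4 0 2 1 7 5]
After op 7 (cut(2)): [4 0 2 1 7 5 6 3]
After op 8 (cut(6)): [6 3 4 0 2 1 7 5]
Position 3: card 0.

Answer: 0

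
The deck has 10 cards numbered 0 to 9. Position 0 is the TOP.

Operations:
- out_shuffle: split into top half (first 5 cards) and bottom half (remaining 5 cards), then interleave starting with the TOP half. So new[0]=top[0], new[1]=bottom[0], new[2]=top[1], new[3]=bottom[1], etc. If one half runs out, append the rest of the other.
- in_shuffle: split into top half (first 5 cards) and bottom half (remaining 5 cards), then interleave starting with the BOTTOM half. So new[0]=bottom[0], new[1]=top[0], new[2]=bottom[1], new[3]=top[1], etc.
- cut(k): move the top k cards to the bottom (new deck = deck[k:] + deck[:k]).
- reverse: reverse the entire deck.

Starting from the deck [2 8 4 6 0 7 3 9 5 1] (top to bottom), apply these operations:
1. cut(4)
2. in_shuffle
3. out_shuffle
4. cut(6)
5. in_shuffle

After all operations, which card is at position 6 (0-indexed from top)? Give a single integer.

After op 1 (cut(4)): [0 7 3 9 5 1 2 8 4 6]
After op 2 (in_shuffle): [1 0 2 7 8 3 4 9 6 5]
After op 3 (out_shuffle): [1 3 0 4 2 9 7 6 8 5]
After op 4 (cut(6)): [7 6 8 5 1 3 0 4 2 9]
After op 5 (in_shuffle): [3 7 0 6 4 8 2 5 9 1]
Position 6: card 2.

Answer: 2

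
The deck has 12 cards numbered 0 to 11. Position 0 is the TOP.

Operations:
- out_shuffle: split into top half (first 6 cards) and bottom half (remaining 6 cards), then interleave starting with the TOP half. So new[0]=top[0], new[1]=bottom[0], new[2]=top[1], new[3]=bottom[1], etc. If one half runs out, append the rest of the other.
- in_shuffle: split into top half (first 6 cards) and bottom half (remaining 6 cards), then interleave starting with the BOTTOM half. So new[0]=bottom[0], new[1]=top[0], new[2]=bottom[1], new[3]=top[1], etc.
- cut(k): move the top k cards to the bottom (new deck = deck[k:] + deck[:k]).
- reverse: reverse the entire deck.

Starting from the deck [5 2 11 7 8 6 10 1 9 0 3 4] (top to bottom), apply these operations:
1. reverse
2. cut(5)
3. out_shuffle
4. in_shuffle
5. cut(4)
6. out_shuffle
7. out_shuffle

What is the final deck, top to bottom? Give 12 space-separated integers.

After op 1 (reverse): [4 3 0 9 1 10 6 8 7 11 2 5]
After op 2 (cut(5)): [10 6 8 7 11 2 5 4 3 0 9 1]
After op 3 (out_shuffle): [10 5 6 4 8 3 7 0 11 9 2 1]
After op 4 (in_shuffle): [7 10 0 5 11 6 9 4 2 8 1 3]
After op 5 (cut(4)): [11 6 9 4 2 8 1 3 7 10 0 5]
After op 6 (out_shuffle): [11 1 6 3 9 7 4 10 2 0 8 5]
After op 7 (out_shuffle): [11 4 1 10 6 2 3 0 9 8 7 5]

Answer: 11 4 1 10 6 2 3 0 9 8 7 5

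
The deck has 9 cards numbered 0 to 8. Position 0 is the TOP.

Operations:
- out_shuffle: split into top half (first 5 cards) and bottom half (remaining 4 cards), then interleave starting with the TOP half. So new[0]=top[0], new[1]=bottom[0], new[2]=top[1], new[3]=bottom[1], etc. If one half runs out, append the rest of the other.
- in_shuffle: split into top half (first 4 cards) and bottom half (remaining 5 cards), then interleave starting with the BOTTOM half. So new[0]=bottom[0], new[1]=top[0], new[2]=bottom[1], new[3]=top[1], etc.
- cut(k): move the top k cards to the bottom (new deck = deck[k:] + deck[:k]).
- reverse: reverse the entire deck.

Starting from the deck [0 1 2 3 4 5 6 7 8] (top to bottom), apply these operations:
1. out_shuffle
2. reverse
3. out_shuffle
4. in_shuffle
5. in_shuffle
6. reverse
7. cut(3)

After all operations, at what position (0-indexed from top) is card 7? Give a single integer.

Answer: 5

Derivation:
After op 1 (out_shuffle): [0 5 1 6 2 7 3 8 4]
After op 2 (reverse): [4 8 3 7 2 6 1 5 0]
After op 3 (out_shuffle): [4 6 8 1 3 5 7 0 2]
After op 4 (in_shuffle): [3 4 5 6 7 8 0 1 2]
After op 5 (in_shuffle): [7 3 8 4 0 5 1 6 2]
After op 6 (reverse): [2 6 1 5 0 4 8 3 7]
After op 7 (cut(3)): [5 0 4 8 3 7 2 6 1]
Card 7 is at position 5.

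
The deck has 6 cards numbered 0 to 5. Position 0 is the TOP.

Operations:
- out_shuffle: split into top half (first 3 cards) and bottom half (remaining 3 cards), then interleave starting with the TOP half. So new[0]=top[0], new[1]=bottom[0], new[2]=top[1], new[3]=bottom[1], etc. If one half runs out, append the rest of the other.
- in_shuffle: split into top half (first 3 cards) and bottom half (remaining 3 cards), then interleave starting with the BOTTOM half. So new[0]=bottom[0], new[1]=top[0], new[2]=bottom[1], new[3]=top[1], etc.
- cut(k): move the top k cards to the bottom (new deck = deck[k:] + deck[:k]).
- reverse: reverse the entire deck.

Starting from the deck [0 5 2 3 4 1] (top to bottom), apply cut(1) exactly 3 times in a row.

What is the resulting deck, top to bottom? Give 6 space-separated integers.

After op 1 (cut(1)): [5 2 3 4 1 0]
After op 2 (cut(1)): [2 3 4 1 0 5]
After op 3 (cut(1)): [3 4 1 0 5 2]

Answer: 3 4 1 0 5 2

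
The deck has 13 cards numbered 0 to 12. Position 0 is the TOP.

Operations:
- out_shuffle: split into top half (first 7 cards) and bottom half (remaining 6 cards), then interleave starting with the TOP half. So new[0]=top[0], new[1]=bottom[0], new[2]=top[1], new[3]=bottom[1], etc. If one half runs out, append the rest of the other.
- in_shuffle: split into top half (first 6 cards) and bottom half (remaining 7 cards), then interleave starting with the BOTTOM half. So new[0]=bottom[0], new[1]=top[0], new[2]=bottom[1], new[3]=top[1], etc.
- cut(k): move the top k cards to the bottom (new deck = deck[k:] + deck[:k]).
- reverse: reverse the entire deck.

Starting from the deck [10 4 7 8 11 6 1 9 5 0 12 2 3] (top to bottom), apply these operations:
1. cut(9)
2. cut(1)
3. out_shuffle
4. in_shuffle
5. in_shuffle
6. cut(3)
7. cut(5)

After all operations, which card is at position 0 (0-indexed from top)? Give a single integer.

Answer: 0

Derivation:
After op 1 (cut(9)): [0 12 2 3 10 4 7 8 11 6 1 9 5]
After op 2 (cut(1)): [12 2 3 10 4 7 8 11 6 1 9 5 0]
After op 3 (out_shuffle): [12 11 2 6 3 1 10 9 4 5 7 0 8]
After op 4 (in_shuffle): [10 12 9 11 4 2 5 6 7 3 0 1 8]
After op 5 (in_shuffle): [5 10 6 12 7 9 3 11 0 4 1 2 8]
After op 6 (cut(3)): [12 7 9 3 11 0 4 1 2 8 5 10 6]
After op 7 (cut(5)): [0 4 1 2 8 5 10 6 12 7 9 3 11]
Position 0: card 0.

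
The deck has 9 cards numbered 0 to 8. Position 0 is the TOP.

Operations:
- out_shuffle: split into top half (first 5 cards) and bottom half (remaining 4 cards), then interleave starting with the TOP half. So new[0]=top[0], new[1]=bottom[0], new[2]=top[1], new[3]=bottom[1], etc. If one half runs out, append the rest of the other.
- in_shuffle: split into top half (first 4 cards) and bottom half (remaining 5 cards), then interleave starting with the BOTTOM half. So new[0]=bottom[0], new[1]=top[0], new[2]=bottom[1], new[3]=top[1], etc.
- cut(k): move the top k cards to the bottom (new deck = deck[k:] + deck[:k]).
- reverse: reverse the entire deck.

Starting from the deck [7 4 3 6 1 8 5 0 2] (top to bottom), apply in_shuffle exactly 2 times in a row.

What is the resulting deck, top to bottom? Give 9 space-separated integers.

After op 1 (in_shuffle): [1 7 8 4 5 3 0 6 2]
After op 2 (in_shuffle): [5 1 3 7 0 8 6 4 2]

Answer: 5 1 3 7 0 8 6 4 2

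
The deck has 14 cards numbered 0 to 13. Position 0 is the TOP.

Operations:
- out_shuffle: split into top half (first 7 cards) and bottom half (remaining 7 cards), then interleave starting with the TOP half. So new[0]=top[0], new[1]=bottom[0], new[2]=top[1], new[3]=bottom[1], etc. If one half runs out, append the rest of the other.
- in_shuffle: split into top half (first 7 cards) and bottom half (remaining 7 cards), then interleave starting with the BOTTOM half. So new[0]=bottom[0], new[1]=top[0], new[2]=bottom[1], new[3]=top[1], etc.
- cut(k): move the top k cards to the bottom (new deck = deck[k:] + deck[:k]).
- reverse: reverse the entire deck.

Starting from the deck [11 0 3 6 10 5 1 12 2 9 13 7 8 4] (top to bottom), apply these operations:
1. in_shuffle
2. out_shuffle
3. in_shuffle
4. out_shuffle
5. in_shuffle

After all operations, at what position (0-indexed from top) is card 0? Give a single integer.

After op 1 (in_shuffle): [12 11 2 0 9 3 13 6 7 10 8 5 4 1]
After op 2 (out_shuffle): [12 6 11 7 2 10 0 8 9 5 3 4 13 1]
After op 3 (in_shuffle): [8 12 9 6 5 11 3 7 4 2 13 10 1 0]
After op 4 (out_shuffle): [8 7 12 4 9 2 6 13 5 10 11 1 3 0]
After op 5 (in_shuffle): [13 8 5 7 10 12 11 4 1 9 3 2 0 6]
Card 0 is at position 12.

Answer: 12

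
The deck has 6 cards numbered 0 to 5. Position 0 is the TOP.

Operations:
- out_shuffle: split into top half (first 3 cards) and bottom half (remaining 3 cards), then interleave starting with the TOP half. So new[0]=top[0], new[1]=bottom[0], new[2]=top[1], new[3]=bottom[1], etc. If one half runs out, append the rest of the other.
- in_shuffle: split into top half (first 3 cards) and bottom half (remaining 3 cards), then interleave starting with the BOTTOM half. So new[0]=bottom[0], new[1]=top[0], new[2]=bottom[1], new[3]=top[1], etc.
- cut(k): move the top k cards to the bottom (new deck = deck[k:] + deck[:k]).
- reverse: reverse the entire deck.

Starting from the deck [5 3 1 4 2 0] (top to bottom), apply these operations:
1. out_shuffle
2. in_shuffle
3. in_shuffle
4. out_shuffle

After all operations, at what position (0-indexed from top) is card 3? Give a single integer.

After op 1 (out_shuffle): [5 4 3 2 1 0]
After op 2 (in_shuffle): [2 5 1 4 0 3]
After op 3 (in_shuffle): [4 2 0 5 3 1]
After op 4 (out_shuffle): [4 5 2 3 0 1]
Card 3 is at position 3.

Answer: 3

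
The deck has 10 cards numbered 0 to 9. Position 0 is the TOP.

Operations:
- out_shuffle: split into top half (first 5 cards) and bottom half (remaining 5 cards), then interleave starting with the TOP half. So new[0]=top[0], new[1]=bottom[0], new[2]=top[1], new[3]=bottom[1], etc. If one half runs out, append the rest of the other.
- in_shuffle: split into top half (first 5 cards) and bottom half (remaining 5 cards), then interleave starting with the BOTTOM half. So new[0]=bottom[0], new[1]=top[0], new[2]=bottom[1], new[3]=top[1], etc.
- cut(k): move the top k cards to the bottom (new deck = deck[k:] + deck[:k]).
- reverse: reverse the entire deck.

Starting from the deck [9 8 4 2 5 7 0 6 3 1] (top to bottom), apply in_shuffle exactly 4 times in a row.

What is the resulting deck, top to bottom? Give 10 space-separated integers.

Answer: 3 0 5 4 9 1 6 7 2 8

Derivation:
After op 1 (in_shuffle): [7 9 0 8 6 4 3 2 1 5]
After op 2 (in_shuffle): [4 7 3 9 2 0 1 8 5 6]
After op 3 (in_shuffle): [0 4 1 7 8 3 5 9 6 2]
After op 4 (in_shuffle): [3 0 5 4 9 1 6 7 2 8]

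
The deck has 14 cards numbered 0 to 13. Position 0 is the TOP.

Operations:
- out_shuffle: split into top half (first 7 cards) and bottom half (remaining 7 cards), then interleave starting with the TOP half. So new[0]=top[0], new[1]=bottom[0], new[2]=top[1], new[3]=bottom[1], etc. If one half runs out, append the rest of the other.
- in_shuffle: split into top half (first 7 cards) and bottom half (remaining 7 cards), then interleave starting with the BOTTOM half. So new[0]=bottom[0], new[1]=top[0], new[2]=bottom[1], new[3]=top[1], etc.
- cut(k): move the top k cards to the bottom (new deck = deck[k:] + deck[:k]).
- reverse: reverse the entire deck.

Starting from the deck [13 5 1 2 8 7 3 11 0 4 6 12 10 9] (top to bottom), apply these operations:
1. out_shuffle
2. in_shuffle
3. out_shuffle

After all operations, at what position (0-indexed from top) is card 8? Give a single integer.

Answer: 4

Derivation:
After op 1 (out_shuffle): [13 11 5 0 1 4 2 6 8 12 7 10 3 9]
After op 2 (in_shuffle): [6 13 8 11 12 5 7 0 10 1 3 4 9 2]
After op 3 (out_shuffle): [6 0 13 10 8 1 11 3 12 4 5 9 7 2]
Card 8 is at position 4.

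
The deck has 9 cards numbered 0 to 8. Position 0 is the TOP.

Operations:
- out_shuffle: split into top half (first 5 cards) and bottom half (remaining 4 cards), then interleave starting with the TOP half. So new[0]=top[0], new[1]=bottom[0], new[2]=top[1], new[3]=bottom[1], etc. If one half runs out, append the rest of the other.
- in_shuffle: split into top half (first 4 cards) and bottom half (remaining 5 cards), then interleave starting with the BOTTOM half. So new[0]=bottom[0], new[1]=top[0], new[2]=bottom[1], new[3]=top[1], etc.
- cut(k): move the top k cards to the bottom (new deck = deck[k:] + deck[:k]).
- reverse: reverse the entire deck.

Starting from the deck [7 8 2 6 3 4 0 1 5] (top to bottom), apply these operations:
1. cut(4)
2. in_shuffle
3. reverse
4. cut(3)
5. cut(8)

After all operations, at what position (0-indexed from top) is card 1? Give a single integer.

After op 1 (cut(4)): [3 4 0 1 5 7 8 2 6]
After op 2 (in_shuffle): [5 3 7 4 8 0 2 1 6]
After op 3 (reverse): [6 1 2 0 8 4 7 3 5]
After op 4 (cut(3)): [0 8 4 7 3 5 6 1 2]
After op 5 (cut(8)): [2 0 8 4 7 3 5 6 1]
Card 1 is at position 8.

Answer: 8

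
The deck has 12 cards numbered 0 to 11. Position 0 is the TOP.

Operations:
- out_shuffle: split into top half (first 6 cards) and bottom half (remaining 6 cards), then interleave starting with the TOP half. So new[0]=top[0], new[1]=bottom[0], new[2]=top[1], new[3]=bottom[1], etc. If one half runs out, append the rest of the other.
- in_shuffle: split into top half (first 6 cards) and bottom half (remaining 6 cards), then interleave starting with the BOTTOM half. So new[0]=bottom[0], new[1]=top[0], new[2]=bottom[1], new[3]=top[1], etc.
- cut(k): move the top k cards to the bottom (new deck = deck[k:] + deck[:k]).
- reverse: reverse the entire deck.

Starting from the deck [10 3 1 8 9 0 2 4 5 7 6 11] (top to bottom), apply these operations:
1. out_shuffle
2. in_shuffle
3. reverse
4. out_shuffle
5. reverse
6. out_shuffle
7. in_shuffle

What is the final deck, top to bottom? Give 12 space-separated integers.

After op 1 (out_shuffle): [10 2 3 4 1 5 8 7 9 6 0 11]
After op 2 (in_shuffle): [8 10 7 2 9 3 6 4 0 1 11 5]
After op 3 (reverse): [5 11 1 0 4 6 3 9 2 7 10 8]
After op 4 (out_shuffle): [5 3 11 9 1 2 0 7 4 10 6 8]
After op 5 (reverse): [8 6 10 4 7 0 2 1 9 11 3 5]
After op 6 (out_shuffle): [8 2 6 1 10 9 4 11 7 3 0 5]
After op 7 (in_shuffle): [4 8 11 2 7 6 3 1 0 10 5 9]

Answer: 4 8 11 2 7 6 3 1 0 10 5 9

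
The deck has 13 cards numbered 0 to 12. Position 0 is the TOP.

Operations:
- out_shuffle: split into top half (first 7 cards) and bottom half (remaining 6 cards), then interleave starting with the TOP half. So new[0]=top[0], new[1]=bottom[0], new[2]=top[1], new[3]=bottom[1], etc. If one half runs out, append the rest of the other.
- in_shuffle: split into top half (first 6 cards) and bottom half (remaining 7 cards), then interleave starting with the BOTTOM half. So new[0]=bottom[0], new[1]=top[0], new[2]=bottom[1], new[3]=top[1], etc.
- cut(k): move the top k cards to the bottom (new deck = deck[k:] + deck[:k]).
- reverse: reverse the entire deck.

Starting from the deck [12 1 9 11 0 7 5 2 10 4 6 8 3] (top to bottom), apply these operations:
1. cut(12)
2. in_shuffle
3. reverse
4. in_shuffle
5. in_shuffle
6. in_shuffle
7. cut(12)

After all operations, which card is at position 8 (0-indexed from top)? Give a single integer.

After op 1 (cut(12)): [3 12 1 9 11 0 7 5 2 10 4 6 8]
After op 2 (in_shuffle): [7 3 5 12 2 1 10 9 4 11 6 0 8]
After op 3 (reverse): [8 0 6 11 4 9 10 1 2 12 5 3 7]
After op 4 (in_shuffle): [10 8 1 0 2 6 12 11 5 4 3 9 7]
After op 5 (in_shuffle): [12 10 11 8 5 1 4 0 3 2 9 6 7]
After op 6 (in_shuffle): [4 12 0 10 3 11 2 8 9 5 6 1 7]
After op 7 (cut(12)): [7 4 12 0 10 3 11 2 8 9 5 6 1]
Position 8: card 8.

Answer: 8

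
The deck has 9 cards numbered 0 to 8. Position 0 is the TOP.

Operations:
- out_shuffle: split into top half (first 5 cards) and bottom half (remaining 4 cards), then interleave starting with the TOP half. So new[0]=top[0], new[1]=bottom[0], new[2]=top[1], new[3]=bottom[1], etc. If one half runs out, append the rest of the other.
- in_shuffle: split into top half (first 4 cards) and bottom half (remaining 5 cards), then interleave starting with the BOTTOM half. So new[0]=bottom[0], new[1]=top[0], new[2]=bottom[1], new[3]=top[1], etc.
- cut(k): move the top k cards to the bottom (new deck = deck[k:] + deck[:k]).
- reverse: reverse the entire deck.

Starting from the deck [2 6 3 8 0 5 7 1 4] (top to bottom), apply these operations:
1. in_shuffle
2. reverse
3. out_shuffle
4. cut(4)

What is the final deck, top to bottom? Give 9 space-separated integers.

Answer: 1 2 3 0 7 4 6 8 5

Derivation:
After op 1 (in_shuffle): [0 2 5 6 7 3 1 8 4]
After op 2 (reverse): [4 8 1 3 7 6 5 2 0]
After op 3 (out_shuffle): [4 6 8 5 1 2 3 0 7]
After op 4 (cut(4)): [1 2 3 0 7 4 6 8 5]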